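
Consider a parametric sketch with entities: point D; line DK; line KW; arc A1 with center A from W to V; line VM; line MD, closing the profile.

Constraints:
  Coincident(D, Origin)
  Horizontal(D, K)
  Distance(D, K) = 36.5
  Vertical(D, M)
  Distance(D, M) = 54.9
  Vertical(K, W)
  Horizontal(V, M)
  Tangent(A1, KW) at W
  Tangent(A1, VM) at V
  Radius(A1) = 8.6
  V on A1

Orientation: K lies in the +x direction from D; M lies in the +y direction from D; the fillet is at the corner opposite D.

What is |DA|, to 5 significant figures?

54.056

D is at the origin; DK is horizontal with |DK| = 36.5 and K on the +x side, so K = (36.500, 0.0000). D and M share the same x with |DM| = 54.9 and M on the +y side, so M = (0.0000, 54.900). The virtual corner opposite D is at (36.500, 54.900). A1 meets KW tangentially, so AW is at right angles to KW and tangency of A1 to VM means the radius AV is perpendicular to VM, with radius 8.6, so the center A sits 8.6 in from both sides at A = (27.900, 46.300). Then |DA| = |A − D| = 54.056.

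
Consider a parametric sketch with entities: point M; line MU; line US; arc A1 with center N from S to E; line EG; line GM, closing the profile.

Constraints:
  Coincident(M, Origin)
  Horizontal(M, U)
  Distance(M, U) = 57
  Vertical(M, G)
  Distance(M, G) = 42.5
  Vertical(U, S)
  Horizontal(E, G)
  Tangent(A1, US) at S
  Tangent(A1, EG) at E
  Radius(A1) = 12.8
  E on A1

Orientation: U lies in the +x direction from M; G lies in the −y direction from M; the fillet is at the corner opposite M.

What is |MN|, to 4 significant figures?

53.25

M and G share the same x with |MG| = 42.5 and G on the −y side, so G = (0.000, -42.50). The virtual corner opposite M is at (57.00, -42.50). The tangent condition forces NS to be normal to US and tangency of A1 to EG means the radius NE is perpendicular to EG, with radius 12.8, so the center N sits 12.8 in from both sides at N = (44.20, -29.70). Then |MN| = |N − M| = 53.25.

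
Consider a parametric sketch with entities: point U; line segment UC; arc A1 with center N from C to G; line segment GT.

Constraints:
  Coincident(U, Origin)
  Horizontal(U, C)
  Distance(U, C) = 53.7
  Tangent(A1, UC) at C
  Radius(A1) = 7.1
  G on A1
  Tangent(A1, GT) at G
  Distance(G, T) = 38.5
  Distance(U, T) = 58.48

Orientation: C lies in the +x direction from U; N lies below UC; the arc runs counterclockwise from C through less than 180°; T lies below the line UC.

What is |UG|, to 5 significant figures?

47.086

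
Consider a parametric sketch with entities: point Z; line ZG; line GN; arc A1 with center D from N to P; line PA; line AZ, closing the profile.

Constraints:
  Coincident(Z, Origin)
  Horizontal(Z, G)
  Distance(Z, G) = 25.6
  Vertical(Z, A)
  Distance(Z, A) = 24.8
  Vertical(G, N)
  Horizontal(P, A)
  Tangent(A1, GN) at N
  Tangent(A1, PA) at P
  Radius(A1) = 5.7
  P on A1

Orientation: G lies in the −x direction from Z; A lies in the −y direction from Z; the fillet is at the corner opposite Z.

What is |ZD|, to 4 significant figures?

27.58

Z is at the origin; ZG is horizontal with |ZG| = 25.6 and G on the −x side, so G = (-25.60, 0.000). Z and A share the same x with |ZA| = 24.8 and A on the −y side, so A = (0.000, -24.80). The virtual corner opposite Z is at (-25.60, -24.80). Since A1 is tangent to GN there, DN ⟂ GN and since A1 is tangent to PA there, DP ⟂ PA, with radius 5.7, so the center D sits 5.7 in from both sides at D = (-19.90, -19.10). Then |ZD| = |D − Z| = 27.58.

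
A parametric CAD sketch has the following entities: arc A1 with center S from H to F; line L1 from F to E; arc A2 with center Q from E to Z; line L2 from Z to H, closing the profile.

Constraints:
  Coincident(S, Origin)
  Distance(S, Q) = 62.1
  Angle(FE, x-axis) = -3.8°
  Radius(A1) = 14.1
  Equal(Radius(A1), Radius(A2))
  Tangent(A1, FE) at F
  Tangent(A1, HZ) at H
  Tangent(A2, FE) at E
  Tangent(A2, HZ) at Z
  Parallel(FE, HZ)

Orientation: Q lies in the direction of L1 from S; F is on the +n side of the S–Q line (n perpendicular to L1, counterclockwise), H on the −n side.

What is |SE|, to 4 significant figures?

63.68

The slot axis is L1's direction at -3.8°, so u = (cos -3.8°, sin -3.8°) = (0.9978, -0.06627) and n = (−sin -3.8°, cos -3.8°) = (0.06627, 0.9978). S is at the origin and Q lies 62.1 along u from S, so Q = 62.1·u = (61.96, -4.116). Tangency of A1 to both parallel lines with radius 14.1 puts F and H at S ± 14.1·n: F = (0.9345, 14.07), H = (-0.9345, -14.07). Equal radii place E and Z the same way about Q: E = Q + 14.1·n = (62.90, 9.953), Z = Q − 14.1·n = (61.03, -18.18). Then |SE| = |E − S| = 63.68.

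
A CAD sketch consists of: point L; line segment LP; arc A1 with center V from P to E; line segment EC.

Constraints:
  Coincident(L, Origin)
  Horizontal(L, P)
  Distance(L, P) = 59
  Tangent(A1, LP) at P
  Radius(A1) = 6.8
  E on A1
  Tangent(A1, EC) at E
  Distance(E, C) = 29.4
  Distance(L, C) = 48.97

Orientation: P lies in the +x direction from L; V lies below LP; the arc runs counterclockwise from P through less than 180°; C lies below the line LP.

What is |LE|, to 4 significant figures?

53.13

L is at the origin; L and P share the same y with |LP| = 59.0 and P on the +x side, so P = (59.00, 0.000). Since A1 is tangent to LP there, VP ⟂ LP, so V = P + (0, -6.8) = (59.00, -6.800). Since VE ⟂ EC (tangency), |VC| = √(6.8² + 29.4²) = 30.18 regardless of where E sits on A1. So C lies on both circle(L, 48.97) and circle(V, 30.18); the below-LP intersection is C = (39.10, -29.48). E is the foot of the tangent from C: E = (53.01, -3.583).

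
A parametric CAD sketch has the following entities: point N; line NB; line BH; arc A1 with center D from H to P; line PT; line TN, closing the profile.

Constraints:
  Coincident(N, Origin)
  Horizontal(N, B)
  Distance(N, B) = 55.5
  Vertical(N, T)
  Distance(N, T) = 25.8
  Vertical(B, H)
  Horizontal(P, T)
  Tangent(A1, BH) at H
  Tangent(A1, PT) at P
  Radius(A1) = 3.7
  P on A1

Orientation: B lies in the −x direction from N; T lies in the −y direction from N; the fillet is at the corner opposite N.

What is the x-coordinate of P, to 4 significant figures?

-51.80

The virtual corner opposite N is at (-55.50, -25.80). A1 meets BH tangentially, so DH is at right angles to BH and since A1 is tangent to PT there, DP ⟂ PT, with radius 3.7, so the center D sits 3.7 in from both sides at D = (-51.80, -22.10). That places the tangent points at H = (-55.50, -22.10) on BH and P = (-51.80, -25.80) on PT. So P.x = -51.80.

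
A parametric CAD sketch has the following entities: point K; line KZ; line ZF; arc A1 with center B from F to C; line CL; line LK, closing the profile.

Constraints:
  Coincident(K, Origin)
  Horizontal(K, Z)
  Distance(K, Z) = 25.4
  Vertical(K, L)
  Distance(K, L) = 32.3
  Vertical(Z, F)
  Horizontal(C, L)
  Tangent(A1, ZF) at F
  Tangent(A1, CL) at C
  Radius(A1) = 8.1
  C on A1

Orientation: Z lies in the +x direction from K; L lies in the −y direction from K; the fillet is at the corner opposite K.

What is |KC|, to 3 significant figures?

36.6

The virtual corner opposite K is at (25.4, -32.3). The tangent condition forces BF to be normal to ZF and the tangent condition forces BC to be normal to CL, with radius 8.1, so the center B sits 8.1 in from both sides at B = (17.3, -24.2). That places the tangent points at F = (25.4, -24.2) on ZF and C = (17.3, -32.3) on CL. Then |KC| = |C − K| = 36.6.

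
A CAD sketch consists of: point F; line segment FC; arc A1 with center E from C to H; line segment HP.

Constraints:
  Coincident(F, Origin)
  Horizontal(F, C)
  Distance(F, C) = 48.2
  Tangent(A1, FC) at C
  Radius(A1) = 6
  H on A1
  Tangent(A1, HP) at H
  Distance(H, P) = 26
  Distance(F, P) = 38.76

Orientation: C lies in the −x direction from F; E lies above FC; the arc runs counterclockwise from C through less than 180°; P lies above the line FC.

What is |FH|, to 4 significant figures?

43.17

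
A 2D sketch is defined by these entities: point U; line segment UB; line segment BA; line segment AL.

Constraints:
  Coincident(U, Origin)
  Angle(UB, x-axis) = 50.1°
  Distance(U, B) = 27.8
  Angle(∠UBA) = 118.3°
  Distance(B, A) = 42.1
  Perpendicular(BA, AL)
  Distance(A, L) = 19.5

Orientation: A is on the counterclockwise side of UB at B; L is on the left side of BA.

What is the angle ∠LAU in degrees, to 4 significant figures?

66.12°

U is at the origin; UB runs at 50.1° with length 27.8, so B = 27.8·(cos 50.1°, sin 50.1°) = (17.83, 21.33). ∠UBA = 118.3°, so BA runs at 50.1° + (180° − 118.3°) = 111.8° from the x-axis; with |BA| = 42.1, A = B + 42.1·(cos 111.8°, sin 111.8°) = (2.198, 60.42). BA ⟂ AL; with |AL| = 19.5 on the left of BA, L = A + 19.5·(-0.9285, -0.3714) = (-15.91, 53.17). Then cos ∠LAU = AL·AU / (|AL||AU|), giving 66.12°.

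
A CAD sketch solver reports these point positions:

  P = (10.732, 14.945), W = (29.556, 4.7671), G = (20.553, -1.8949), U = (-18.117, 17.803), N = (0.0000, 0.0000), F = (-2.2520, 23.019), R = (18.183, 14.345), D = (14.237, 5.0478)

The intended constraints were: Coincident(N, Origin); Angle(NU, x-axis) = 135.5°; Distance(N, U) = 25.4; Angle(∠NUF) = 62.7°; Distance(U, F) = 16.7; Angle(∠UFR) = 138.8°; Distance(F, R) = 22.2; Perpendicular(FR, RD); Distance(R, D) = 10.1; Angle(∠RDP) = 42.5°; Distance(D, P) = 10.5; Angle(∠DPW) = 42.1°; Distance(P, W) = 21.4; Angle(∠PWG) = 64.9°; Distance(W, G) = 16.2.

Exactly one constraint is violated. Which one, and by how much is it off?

Distance(W, G) = 16.2 — off by 5.00.

N = (0.00, 0.00) ✓; NU at 135.5° ✓; |NU| = 25.40 ✓; ∠NUF = 62.70° ✓; |UF| = 16.70 ✓; ∠UFR = 138.8° ✓; |FR| = 22.20 ✓; ∠(FR, RD) = 90.00° ✓; |RD| = 10.10 ✓; ∠RDP = 42.50° ✓; |DP| = 10.50 ✓; ∠DPW = 42.10° ✓; |PW| = 21.40 ✓; ∠PWG = 64.90° ✓; |WG| = 11.20 ✗.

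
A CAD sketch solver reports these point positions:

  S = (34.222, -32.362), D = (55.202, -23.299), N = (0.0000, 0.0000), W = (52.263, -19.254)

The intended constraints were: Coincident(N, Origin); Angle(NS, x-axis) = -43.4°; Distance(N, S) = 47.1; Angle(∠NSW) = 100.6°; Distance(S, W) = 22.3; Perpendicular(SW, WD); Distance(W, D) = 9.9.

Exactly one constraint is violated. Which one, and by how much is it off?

Distance(W, D) = 9.9 — off by 4.90.

N = (0.00, 0.00) ✓; NS at -43.40° ✓; |NS| = 47.10 ✓; ∠NSW = 100.6° ✓; |SW| = 22.30 ✓; ∠(SW, WD) = 90.00° ✓; |WD| = 5.000 ✗.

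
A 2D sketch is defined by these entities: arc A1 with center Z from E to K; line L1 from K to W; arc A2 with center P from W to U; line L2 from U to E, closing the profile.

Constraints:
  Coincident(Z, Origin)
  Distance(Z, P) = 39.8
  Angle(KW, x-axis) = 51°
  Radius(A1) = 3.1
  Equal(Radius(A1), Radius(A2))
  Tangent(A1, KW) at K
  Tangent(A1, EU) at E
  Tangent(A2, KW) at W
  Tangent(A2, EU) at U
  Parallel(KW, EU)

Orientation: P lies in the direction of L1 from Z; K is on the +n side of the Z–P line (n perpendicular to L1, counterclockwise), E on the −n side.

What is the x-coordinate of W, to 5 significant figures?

22.638

Tangency of A1 to both parallel lines with radius 3.1 puts K and E at Z ± 3.1·n: K = (-2.4092, 1.9509), E = (2.4092, -1.9509). Equal radii place W and U the same way about P: W = P + 3.1·n = (22.638, 32.881), U = P − 3.1·n = (27.456, 28.980). So W.x = 22.638.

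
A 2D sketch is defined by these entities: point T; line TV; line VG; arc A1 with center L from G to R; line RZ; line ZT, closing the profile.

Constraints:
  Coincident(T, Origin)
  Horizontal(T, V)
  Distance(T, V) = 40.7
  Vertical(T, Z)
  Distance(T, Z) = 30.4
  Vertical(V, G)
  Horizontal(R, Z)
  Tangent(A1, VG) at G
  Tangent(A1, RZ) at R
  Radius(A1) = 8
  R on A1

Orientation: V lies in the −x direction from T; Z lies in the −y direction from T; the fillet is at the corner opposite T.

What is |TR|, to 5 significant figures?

44.648

T is at the origin; T and V share the same y with |TV| = 40.7 and V on the −x side, so V = (-40.700, 0.0000). TZ is vertical with |TZ| = 30.4 and Z on the −y side, so Z = (0.0000, -30.400). The virtual corner opposite T is at (-40.700, -30.400). Tangency of A1 to VG means the radius LG is perpendicular to VG and the tangent condition forces LR to be normal to RZ, with radius 8.0, so the center L sits 8.0 in from both sides at L = (-32.700, -22.400). That places the tangent points at G = (-40.700, -22.400) on VG and R = (-32.700, -30.400) on RZ. Then |TR| = |R − T| = 44.648.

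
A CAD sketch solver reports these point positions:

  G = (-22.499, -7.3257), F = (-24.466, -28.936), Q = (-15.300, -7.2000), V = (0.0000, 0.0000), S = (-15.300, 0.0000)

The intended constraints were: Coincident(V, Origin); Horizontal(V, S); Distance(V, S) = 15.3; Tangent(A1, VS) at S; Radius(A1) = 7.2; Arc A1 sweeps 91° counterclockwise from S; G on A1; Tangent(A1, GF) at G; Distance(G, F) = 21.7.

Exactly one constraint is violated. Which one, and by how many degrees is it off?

Tangent(A1, GF) at G — off by 6.20°.

V = (0.00, 0.00) ✓; V.y = 0.00, S.y = 0.00 ✓; |VS| = 15.30 ✓; ∠(QS, SV) = 90.00° ✓; |QS| = 7.200 ✓; bearing(Q→G) − bearing(Q→S) = 91.00° ✓; |QG| = 7.200 ✓; ∠(QG, GF) = 96.20° ✗; |GF| = 21.70 ✓.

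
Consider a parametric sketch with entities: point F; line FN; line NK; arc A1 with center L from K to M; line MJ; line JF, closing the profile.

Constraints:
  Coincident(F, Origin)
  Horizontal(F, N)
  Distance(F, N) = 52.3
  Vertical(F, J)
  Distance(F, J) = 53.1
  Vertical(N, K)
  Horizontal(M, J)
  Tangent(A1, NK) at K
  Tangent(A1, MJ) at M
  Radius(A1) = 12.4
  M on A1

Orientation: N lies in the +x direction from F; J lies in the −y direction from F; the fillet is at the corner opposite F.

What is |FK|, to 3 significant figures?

66.3

F is at the origin; FN is horizontal with |FN| = 52.3 and N on the +x side, so N = (52.3, 0.00). F and J share the same x with |FJ| = 53.1 and J on the −y side, so J = (0.00, -53.1). The virtual corner opposite F is at (52.3, -53.1). A1 meets NK tangentially, so LK is at right angles to NK and A1 meets MJ tangentially, so LM is at right angles to MJ, with radius 12.4, so the center L sits 12.4 in from both sides at L = (39.9, -40.7). That places the tangent points at K = (52.3, -40.7) on NK and M = (39.9, -53.1) on MJ. Then |FK| = |K − F| = 66.3.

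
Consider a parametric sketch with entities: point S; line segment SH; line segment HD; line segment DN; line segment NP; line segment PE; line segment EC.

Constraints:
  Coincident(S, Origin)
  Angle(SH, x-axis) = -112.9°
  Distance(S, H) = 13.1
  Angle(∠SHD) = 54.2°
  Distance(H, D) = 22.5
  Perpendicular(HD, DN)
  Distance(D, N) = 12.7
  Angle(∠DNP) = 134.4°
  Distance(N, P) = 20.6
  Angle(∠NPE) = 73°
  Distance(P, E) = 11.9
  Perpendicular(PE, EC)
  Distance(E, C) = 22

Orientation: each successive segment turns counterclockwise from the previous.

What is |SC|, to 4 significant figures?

14.78

S is at the origin; SH runs at -112.9° with length 13.1, so H = (-5.098, -12.07). ∠SHD = 54.2° gives HD at 12.90° from the x-axis; with |HD| = 22.5, D = (16.83, -7.044). HD ⟂ DN, so DN runs at 102.9°; with |DN| = 12.7, N = (14.00, 5.335). ∠DNP = 134.4° gives NP at 148.5° from the x-axis; with |NP| = 20.6, P = (-3.565, 16.10). ∠NPE = 73.0° gives PE at -104.5° from the x-axis; with |PE| = 11.9, E = (-6.545, 4.578). PE ⟂ EC, so EC runs at -14.50°; with |EC| = 22.0, C = (14.75, -0.9308). Then |SC| = |C − S| = 14.78.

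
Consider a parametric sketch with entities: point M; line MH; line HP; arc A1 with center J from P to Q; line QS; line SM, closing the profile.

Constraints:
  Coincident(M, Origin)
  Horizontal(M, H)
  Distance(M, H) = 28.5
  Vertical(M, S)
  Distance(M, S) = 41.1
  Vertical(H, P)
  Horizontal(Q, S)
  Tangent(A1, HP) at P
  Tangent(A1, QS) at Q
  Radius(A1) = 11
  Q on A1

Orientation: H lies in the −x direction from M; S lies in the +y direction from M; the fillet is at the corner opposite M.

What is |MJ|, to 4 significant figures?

34.82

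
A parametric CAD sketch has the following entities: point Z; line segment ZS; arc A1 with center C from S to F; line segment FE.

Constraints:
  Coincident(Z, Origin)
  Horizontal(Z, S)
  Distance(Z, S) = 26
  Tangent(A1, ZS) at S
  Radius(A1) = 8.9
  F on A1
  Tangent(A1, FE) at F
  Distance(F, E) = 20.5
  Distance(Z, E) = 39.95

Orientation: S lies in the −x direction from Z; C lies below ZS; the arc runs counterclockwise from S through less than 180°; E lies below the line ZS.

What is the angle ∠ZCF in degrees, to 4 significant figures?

172.7°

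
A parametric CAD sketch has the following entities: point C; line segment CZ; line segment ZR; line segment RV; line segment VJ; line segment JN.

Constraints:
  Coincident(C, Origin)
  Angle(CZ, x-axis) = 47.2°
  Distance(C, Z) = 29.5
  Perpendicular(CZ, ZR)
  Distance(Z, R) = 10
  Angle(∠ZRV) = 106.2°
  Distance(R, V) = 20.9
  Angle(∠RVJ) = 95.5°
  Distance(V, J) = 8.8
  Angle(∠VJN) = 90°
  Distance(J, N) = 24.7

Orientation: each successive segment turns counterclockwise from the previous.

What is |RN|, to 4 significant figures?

11.48

∠RVJ = 95.5° gives VJ at -64.50° from the x-axis; with |VJ| = 8.8, J = (-1.420, 9.732). ∠VJN = 90.0° gives JN at 25.50° from the x-axis; with |JN| = 24.7, N = (20.87, 20.37). Then |RN| = |N − R| = 11.48.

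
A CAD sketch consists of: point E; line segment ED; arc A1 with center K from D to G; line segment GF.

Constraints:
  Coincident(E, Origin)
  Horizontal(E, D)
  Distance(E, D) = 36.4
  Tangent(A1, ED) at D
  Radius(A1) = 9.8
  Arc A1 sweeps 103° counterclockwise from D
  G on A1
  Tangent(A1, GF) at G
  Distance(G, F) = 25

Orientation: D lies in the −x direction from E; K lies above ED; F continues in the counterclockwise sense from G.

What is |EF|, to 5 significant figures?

48.754

E is at the origin; ED is horizontal with |ED| = 36.4 and D on the −x side, so D = (-36.400, 0.0000). Since A1 is tangent to ED there, KD ⟂ ED, so K = D + (0, 9.8) = (-36.400, 9.8000). On A1, D sits at bearing -90° from K; a 103° counterclockwise sweep puts G at bearing 13°, so G = K + 9.8·(cos 13°, sin 13°) = (-26.851, 12.005). Tangency of A1 to GF means the radius KG is perpendicular to GF, so GF runs along (−sin 13°, cos 13°); with |GF| = 25.0, F = (-32.475, 36.364). Then |EF| = |F − E| = 48.754.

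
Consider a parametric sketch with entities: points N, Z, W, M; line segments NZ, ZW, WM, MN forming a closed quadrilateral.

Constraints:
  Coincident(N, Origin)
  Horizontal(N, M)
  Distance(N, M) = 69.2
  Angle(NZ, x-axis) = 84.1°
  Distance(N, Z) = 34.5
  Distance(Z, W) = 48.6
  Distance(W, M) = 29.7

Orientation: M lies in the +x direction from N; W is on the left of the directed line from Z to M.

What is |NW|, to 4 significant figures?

56.02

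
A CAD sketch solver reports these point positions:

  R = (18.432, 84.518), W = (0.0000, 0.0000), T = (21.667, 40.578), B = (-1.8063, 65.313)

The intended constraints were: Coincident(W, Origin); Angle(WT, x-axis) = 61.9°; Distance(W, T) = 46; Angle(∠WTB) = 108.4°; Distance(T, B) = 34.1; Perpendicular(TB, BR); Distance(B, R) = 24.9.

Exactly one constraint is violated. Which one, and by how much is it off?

Distance(B, R) = 24.9 — off by 3.00.

W = (0.00, 0.00) ✓; WT at 61.90° ✓; |WT| = 46.00 ✓; ∠WTB = 108.4° ✓; |TB| = 34.10 ✓; ∠(TB, BR) = 90.00° ✓; |BR| = 27.90 ✗.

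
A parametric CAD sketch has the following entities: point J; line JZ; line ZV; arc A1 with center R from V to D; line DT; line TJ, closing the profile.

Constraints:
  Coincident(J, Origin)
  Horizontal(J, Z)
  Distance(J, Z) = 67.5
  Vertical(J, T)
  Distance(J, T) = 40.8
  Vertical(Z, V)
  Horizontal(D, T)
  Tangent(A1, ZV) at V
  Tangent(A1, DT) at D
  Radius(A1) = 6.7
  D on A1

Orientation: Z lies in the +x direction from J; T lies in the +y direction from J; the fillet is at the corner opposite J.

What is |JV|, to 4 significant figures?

75.62

The virtual corner opposite J is at (67.50, 40.80). A1 meets ZV tangentially, so RV is at right angles to ZV and tangency of A1 to DT means the radius RD is perpendicular to DT, with radius 6.7, so the center R sits 6.7 in from both sides at R = (60.80, 34.10). That places the tangent points at V = (67.50, 34.10) on ZV and D = (60.80, 40.80) on DT. Then |JV| = |V − J| = 75.62.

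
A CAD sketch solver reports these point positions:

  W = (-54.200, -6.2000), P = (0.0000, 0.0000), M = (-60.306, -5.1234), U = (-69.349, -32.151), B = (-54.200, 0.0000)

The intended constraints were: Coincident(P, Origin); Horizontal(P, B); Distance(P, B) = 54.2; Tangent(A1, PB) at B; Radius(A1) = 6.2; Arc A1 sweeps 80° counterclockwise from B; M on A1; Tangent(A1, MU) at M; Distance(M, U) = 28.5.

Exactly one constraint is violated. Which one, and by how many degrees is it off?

Tangent(A1, MU) at M — off by 8.50°.

P = (0.00, 0.00) ✓; P.y = 0.00, B.y = 0.00 ✓; |PB| = 54.20 ✓; ∠(WB, BP) = 90.00° ✓; |WB| = 6.200 ✓; bearing(W→M) − bearing(W→B) = 80.00° ✓; |WM| = 6.200 ✓; ∠(WM, MU) = 98.50° ✗; |MU| = 28.50 ✓.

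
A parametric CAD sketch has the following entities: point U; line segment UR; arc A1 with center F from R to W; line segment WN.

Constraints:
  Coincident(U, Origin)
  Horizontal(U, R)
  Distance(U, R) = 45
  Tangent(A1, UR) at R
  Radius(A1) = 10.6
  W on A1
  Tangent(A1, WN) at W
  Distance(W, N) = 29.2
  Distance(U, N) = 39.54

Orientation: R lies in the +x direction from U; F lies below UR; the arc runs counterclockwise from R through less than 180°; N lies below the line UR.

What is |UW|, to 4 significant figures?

35.95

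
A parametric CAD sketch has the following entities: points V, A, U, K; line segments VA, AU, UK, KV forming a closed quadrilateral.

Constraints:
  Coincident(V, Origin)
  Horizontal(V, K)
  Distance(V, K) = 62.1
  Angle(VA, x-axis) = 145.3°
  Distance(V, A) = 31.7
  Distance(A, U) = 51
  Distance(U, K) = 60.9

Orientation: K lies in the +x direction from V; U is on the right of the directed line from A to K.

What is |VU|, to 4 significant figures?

22.76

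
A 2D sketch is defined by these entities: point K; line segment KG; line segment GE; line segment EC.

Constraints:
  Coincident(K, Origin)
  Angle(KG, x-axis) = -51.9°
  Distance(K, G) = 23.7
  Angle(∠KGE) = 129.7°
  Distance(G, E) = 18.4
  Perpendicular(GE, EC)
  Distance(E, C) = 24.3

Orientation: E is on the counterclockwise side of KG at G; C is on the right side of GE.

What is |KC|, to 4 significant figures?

54.17

K is at the origin; KG runs at -51.9° with length 23.7, so G = 23.7·(cos -51.9°, sin -51.9°) = (14.62, -18.65). ∠KGE = 129.7°, so GE runs at -51.9° + (180° − 129.7°) = -1.600° from the x-axis; with |GE| = 18.4, E = G + 18.4·(cos -1.600°, sin -1.600°) = (33.02, -19.16). GE ⟂ EC; with |EC| = 24.3 on the right of GE, C = E + 24.3·(-0.02792, -0.9996) = (32.34, -43.45). Then |KC| = |C − K| = 54.17.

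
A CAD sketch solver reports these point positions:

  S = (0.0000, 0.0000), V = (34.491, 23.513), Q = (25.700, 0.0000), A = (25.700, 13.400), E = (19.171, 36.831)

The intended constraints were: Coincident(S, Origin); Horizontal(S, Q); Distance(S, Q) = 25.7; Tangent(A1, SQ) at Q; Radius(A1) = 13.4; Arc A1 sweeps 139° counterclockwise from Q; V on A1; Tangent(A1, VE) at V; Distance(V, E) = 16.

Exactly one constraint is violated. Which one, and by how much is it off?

Distance(V, E) = 16 — off by 4.30.

S = (0.00, 0.00) ✓; S.y = 0.00, Q.y = 0.00 ✓; |SQ| = 25.70 ✓; ∠(AQ, QS) = 90.00° ✓; |AQ| = 13.40 ✓; bearing(A→V) − bearing(A→Q) = 139.0° ✓; |AV| = 13.40 ✓; ∠(AV, VE) = 90.00° ✓; |VE| = 20.30 ✗.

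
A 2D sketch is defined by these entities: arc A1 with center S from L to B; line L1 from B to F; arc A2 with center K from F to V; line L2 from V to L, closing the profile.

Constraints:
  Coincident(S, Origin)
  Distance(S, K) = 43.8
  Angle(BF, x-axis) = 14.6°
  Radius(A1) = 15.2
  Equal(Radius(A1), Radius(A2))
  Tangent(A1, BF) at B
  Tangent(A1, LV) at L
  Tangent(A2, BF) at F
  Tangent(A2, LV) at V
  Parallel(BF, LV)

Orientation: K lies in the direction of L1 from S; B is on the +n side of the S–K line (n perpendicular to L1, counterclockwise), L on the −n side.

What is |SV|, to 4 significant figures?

46.36

The slot axis is L1's direction at 14.6°, so u = (cos 14.6°, sin 14.6°) = (0.9677, 0.2521) and n = (−sin 14.6°, cos 14.6°) = (-0.2521, 0.9677). S is at the origin and K lies 43.8 along u from S, so K = 43.8·u = (42.39, 11.04). Tangency of A1 to both parallel lines with radius 15.2 puts B and L at S ± 15.2·n: B = (-3.831, 14.71), L = (3.831, -14.71). Equal radii place F and V the same way about K: F = K + 15.2·n = (38.55, 25.75), V = K − 15.2·n = (46.22, -3.669). Then |SV| = |V − S| = 46.36.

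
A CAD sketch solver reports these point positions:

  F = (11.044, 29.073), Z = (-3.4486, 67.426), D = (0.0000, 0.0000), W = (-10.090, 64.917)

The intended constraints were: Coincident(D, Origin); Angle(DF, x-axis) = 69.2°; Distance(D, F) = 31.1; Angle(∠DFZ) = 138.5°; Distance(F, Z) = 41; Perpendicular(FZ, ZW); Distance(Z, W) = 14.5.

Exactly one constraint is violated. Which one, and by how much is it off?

Distance(Z, W) = 14.5 — off by 7.40.

D = (0.00, 0.00) ✓; DF at 69.20° ✓; |DF| = 31.10 ✓; ∠DFZ = 138.5° ✓; |FZ| = 41.00 ✓; ∠(FZ, ZW) = 90.00° ✓; |ZW| = 7.100 ✗.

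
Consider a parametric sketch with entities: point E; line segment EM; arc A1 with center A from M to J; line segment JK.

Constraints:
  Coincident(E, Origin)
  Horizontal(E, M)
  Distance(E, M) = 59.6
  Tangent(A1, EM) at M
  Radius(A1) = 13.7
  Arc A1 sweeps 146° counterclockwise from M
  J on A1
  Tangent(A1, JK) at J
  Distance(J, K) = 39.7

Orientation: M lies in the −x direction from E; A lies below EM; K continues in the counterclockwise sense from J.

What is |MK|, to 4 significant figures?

53.58

On A1, M sits at bearing 90° from A; a 146° counterclockwise sweep puts J at bearing 236°, so J = A + 13.7·(cos 236°, sin 236°) = (-67.26, -25.06). Since A1 is tangent to JK there, AJ ⟂ JK, so JK runs along (−sin 236°, cos 236°); with |JK| = 39.7, K = (-34.35, -47.26). Then |MK| = |K − M| = 53.58.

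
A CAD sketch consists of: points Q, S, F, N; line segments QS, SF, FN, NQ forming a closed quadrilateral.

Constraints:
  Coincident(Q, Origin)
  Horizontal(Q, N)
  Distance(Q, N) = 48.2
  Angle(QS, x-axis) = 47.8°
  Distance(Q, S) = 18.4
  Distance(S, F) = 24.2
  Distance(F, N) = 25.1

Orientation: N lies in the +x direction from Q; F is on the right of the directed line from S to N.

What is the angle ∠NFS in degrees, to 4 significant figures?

102.1°

Q is at the origin; QN is horizontal with |QN| = 48.2 and N in +x, so N = (48.2, 0). QS runs at 47.8° with |QS| = 18.4, so S = (12.36, 13.63). F is determined by |SF| = 24.2 and |FN| = 25.1 together: it lies at the intersection of circle(S, 24.2) and circle(N, 25.1). With |SN| = 38.34, the foot of the radical line on SN is 18.59 from S and the perpendicular offset is √(24.2² − 18.59²) = 15.49. Taking the right-of-SN solution: F = (24.23, -7.456).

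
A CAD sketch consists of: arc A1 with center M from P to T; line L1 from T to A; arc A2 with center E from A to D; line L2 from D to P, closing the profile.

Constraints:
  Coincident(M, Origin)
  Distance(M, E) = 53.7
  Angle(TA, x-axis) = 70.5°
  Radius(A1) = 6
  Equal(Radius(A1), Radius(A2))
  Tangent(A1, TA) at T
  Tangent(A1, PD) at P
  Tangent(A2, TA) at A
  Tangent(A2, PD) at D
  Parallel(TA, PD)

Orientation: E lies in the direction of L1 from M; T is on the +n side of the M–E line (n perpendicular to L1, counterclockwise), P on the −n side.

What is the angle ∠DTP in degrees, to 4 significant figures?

77.40°

Tangency of A1 to both parallel lines with radius 6.0 puts T and P at M ± 6.0·n: T = (-5.656, 2.003), P = (5.656, -2.003). Equal radii place A and D the same way about E: A = E + 6.0·n = (12.27, 52.62), D = E − 6.0·n = (23.58, 48.62). Then cos ∠DTP = TD·TP / (|TD||TP|), giving 77.40°.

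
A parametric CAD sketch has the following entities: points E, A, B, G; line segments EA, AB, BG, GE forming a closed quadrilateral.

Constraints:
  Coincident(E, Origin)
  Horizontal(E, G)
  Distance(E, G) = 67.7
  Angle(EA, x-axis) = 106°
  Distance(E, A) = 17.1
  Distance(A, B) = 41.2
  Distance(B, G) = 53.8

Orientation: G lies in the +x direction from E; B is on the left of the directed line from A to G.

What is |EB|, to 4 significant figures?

48.85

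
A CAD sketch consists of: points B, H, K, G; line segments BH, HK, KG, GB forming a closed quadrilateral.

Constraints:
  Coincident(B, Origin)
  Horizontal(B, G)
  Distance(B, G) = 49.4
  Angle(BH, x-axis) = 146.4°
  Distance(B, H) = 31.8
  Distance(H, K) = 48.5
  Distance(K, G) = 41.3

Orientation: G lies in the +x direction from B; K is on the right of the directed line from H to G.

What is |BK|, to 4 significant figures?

17.33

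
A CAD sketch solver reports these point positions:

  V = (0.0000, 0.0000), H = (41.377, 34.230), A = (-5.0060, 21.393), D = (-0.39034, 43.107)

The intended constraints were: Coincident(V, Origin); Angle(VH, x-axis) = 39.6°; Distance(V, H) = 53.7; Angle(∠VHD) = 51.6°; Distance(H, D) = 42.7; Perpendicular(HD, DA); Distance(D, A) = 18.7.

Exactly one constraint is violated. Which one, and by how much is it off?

Distance(D, A) = 18.7 — off by 3.50.

V = (0.00, 0.00) ✓; VH at 39.60° ✓; |VH| = 53.70 ✓; ∠VHD = 51.60° ✓; |HD| = 42.70 ✓; ∠(HD, DA) = 90.00° ✓; |DA| = 22.20 ✗.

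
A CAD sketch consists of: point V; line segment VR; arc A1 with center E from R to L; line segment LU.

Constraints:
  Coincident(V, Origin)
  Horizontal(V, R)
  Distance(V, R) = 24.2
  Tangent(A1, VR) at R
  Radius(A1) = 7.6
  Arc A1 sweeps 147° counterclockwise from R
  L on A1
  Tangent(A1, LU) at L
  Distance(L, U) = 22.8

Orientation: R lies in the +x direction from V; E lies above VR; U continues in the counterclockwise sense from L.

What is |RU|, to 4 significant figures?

30.35

V is at the origin; VR is horizontal with |VR| = 24.2 and R on the +x side, so R = (24.20, 0.000). Tangency of A1 to VR means the radius ER is perpendicular to VR, so E = R + (0, 7.6) = (24.20, 7.600). On A1, R sits at bearing -90° from E; a 147° counterclockwise sweep puts L at bearing 57°, so L = E + 7.6·(cos 57°, sin 57°) = (28.34, 13.97). The tangent condition forces EL to be normal to LU, so LU runs along (−sin 57°, cos 57°); with |LU| = 22.8, U = (9.218, 26.39). Then |RU| = |U − R| = 30.35.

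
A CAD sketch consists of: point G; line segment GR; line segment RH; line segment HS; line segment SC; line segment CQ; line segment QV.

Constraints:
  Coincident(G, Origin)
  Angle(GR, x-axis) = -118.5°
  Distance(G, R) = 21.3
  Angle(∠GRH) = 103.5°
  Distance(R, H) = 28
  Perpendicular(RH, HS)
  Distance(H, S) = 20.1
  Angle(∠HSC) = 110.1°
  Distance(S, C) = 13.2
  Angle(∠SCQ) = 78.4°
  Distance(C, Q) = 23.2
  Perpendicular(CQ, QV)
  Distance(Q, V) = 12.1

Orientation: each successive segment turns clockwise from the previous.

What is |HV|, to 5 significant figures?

3.8594

∠SCQ = 78.4° gives CQ at -96.500° from the x-axis; with |CQ| = 23.2, Q = (-21.486, -13.934). CQ ⟂ QV, so QV runs at 173.50°; with |QV| = 12.1, V = (-33.508, -12.564). Then |HV| = |V − H| = 3.8594.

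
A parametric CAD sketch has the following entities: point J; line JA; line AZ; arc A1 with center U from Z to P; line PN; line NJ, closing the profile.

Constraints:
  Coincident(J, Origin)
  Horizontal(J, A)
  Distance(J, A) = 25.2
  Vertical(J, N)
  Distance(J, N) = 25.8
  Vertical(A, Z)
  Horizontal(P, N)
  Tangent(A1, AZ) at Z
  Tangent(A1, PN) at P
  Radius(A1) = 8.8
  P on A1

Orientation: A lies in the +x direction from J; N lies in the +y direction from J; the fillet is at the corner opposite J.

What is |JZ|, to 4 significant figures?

30.40

J is at the origin; JA is horizontal with |JA| = 25.2 and A on the +x side, so A = (25.20, 0.000). JN is vertical with |JN| = 25.8 and N on the +y side, so N = (0.000, 25.80). The virtual corner opposite J is at (25.20, 25.80). Tangency of A1 to AZ means the radius UZ is perpendicular to AZ and the tangent condition forces UP to be normal to PN, with radius 8.8, so the center U sits 8.8 in from both sides at U = (16.40, 17.00). That places the tangent points at Z = (25.20, 17.00) on AZ and P = (16.40, 25.80) on PN. Then |JZ| = |Z − J| = 30.40.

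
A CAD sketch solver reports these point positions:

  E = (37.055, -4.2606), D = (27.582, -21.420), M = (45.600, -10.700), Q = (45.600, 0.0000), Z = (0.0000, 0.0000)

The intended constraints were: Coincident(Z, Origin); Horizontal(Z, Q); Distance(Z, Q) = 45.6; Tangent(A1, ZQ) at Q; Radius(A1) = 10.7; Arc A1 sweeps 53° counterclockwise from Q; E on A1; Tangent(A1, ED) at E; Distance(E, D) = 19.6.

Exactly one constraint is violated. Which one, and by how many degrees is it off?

Tangent(A1, ED) at E — off by 8.10°.

Z = (0.00, 0.00) ✓; Z.y = 0.00, Q.y = 0.00 ✓; |ZQ| = 45.60 ✓; ∠(MQ, QZ) = 90.00° ✓; |MQ| = 10.70 ✓; bearing(M→E) − bearing(M→Q) = 53.00° ✓; |ME| = 10.70 ✓; ∠(ME, ED) = 81.90° ✗; |ED| = 19.60 ✓.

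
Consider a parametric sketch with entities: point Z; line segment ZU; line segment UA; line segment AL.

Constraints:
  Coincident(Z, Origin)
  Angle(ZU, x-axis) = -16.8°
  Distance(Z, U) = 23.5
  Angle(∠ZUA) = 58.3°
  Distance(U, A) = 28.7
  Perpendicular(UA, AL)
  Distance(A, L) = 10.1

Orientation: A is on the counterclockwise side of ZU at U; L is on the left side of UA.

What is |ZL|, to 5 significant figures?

19.112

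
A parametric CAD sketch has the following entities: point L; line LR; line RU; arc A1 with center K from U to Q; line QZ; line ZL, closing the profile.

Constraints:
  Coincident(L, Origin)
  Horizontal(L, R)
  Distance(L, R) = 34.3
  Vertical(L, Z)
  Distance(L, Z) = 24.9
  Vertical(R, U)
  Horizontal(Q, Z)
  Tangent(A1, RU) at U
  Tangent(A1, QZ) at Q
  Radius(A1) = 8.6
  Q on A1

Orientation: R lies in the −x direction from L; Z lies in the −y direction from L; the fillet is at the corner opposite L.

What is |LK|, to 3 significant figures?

30.4

L is at the origin; L and R share the same y with |LR| = 34.3 and R on the −x side, so R = (-34.3, 0.00). LZ is vertical with |LZ| = 24.9 and Z on the −y side, so Z = (0.00, -24.9). The virtual corner opposite L is at (-34.3, -24.9). The tangent condition forces KU to be normal to RU and A1 meets QZ tangentially, so KQ is at right angles to QZ, with radius 8.6, so the center K sits 8.6 in from both sides at K = (-25.7, -16.3). Then |LK| = |K − L| = 30.4.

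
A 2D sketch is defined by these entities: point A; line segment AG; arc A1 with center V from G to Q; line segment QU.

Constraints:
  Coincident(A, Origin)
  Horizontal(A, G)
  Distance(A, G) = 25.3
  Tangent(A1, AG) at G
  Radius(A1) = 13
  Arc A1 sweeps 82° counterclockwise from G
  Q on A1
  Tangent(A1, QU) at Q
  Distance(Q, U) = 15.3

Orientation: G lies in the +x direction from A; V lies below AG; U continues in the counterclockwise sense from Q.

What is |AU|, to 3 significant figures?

28.3

A is at the origin; A and G share the same y with |AG| = 25.3 and G on the +x side, so G = (25.3, 0.00). Tangency of A1 to AG means the radius VG is perpendicular to AG, so V = G + (0, -13) = (25.3, -13.0). On A1, G sits at bearing 90° from V; an 82° counterclockwise sweep puts Q at bearing 172°, so Q = V + 13.0·(cos 172°, sin 172°) = (12.4, -11.2). The tangent condition forces VQ to be normal to QU, so QU runs along (−sin 172°, cos 172°); with |QU| = 15.3, U = (10.3, -26.3). Then |AU| = |U − A| = 28.3.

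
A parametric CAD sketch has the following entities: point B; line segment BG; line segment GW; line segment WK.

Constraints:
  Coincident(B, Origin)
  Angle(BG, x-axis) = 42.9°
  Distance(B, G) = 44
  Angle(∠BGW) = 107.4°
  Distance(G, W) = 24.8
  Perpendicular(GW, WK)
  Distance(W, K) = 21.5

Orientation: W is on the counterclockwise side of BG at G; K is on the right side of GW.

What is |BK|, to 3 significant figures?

74.0

B is at the origin; BG runs at 42.9° with length 44.0, so G = 44.0·(cos 42.9°, sin 42.9°) = (32.2, 30.0). ∠BGW = 107.4°, so GW runs at 42.9° + (180° − 107.4°) = 116° from the x-axis; with |GW| = 24.8, W = G + 24.8·(cos 116°, sin 116°) = (21.6, 52.3). The perpendicularity gives WK at right angles to GW; with |WK| = 21.5 on the right of GW, K = W + 21.5·(0.903, 0.431) = (41.0, 61.6). Then |BK| = |K − B| = 74.0.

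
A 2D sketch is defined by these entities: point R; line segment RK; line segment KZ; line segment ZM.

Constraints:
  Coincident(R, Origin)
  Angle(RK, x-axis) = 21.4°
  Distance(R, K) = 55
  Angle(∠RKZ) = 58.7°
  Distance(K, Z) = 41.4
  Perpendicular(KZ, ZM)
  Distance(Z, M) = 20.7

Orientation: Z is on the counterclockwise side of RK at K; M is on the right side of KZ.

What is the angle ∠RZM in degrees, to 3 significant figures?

165°

R is at the origin; RK runs at 21.4° with length 55.0, so K = 55.0·(cos 21.4°, sin 21.4°) = (51.2, 20.1). ∠RKZ = 58.7°, so KZ runs at 21.4° + (180° − 58.7°) = 143° from the x-axis; with |KZ| = 41.4, Z = K + 41.4·(cos 143°, sin 143°) = (18.3, 45.2). KZ ⟂ ZM; with |ZM| = 20.7 on the right of KZ, M = Z + 20.7·(0.606, 0.795) = (30.8, 61.6). Then cos ∠RZM = ZR·ZM / (|ZR||ZM|), giving 165°.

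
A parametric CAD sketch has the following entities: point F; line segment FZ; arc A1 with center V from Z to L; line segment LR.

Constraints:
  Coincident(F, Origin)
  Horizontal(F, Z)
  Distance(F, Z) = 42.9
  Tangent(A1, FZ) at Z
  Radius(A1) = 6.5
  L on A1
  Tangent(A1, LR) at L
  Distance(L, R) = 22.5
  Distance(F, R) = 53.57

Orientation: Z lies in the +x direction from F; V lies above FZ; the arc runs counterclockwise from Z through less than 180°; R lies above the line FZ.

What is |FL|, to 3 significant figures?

49.9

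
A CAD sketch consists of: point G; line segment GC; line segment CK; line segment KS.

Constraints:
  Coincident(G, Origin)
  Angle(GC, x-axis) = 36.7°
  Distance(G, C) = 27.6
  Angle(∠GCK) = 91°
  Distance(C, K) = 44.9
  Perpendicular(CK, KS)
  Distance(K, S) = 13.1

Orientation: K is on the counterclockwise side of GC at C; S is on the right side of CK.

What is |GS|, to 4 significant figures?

60.96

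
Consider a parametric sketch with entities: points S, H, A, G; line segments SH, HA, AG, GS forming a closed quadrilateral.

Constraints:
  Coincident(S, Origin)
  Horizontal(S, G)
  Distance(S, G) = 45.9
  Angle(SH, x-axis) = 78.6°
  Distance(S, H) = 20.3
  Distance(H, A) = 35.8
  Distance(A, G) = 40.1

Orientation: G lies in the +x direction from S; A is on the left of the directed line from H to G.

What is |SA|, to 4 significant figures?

51.76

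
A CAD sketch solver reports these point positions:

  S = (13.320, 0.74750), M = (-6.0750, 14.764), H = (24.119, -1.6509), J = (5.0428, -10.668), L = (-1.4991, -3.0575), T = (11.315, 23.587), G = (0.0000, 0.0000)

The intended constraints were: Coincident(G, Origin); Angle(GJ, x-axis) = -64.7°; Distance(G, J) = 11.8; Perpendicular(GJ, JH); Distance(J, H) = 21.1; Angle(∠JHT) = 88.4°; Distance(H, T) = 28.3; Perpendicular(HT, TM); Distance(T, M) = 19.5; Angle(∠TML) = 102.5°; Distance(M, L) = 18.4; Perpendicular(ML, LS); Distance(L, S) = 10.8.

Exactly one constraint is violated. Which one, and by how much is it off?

Distance(L, S) = 10.8 — off by 4.50.

G = (0.00, 0.00) ✓; GJ at -64.70° ✓; |GJ| = 11.80 ✓; ∠(GJ, JH) = 90.00° ✓; |JH| = 21.10 ✓; ∠JHT = 88.40° ✓; |HT| = 28.30 ✓; ∠(HT, TM) = 90.00° ✓; |TM| = 19.50 ✓; ∠TML = 102.5° ✓; |ML| = 18.40 ✓; ∠(ML, LS) = 90.00° ✓; |LS| = 15.30 ✗.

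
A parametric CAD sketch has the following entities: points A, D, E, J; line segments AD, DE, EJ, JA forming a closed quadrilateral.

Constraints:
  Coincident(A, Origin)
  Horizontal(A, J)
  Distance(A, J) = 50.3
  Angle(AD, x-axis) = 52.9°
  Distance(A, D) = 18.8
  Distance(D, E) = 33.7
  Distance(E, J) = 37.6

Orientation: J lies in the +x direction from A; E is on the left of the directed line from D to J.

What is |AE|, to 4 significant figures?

52.07

Checks: |DE| = 33.70 ✓; |EJ| = 37.60 ✓.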